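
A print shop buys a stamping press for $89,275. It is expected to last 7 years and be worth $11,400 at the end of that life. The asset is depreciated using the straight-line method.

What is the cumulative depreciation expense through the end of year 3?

Depreciable base = $89,275 − $11,400 = $77,875.
Annual expense = $77,875 / 7 = $11,125.
End of year 1: book value $78,150.
End of year 2: book value $67,025.
End of year 3: book value $55,900.
Accumulated through year 3 = $89,275 − $55,900 = $33,375.

$33,375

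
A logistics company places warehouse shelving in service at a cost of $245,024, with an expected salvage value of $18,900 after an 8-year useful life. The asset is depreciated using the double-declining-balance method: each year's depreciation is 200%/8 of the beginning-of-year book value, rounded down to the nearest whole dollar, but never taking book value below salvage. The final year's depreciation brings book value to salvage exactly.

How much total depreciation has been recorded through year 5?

Depreciable base = $245,024 − $18,900 = $226,124.
Year 1: ⌊$245,024 × 200%/8⌋ = $61,256. Book value $183,768.
Year 2: ⌊$183,768 × 200%/8⌋ = $45,942. Book value $137,826.
Year 3: ⌊$137,826 × 200%/8⌋ = $34,456. Book value $103,370.
Year 4: ⌊$103,370 × 200%/8⌋ = $25,842. Book value $77,528.
Year 5: ⌊$77,528 × 200%/8⌋ = $19,382. Book value $58,146.
Accumulated through year 5 = $245,024 − $58,146 = $186,878.

$186,878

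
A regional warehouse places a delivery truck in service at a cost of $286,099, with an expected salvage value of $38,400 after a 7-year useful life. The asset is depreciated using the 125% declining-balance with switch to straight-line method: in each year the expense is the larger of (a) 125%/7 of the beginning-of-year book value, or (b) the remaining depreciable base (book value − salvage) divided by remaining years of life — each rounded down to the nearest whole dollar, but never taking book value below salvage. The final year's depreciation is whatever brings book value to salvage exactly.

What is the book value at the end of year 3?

$158,572

Depreciable base = $286,099 − $38,400 = $247,699.
Year 1: DB = ⌊$286,099 × 125%/7⌋ = $51,089; SL = ⌊$247,699/7⌋ = $35,385 → take DB $51,089. Book value $235,010.
Year 2: DB = ⌊$235,010 × 125%/7⌋ = $41,966; SL = ⌊$196,610/6⌋ = $32,768 → take DB $41,966. Book value $193,044.
Year 3: DB = ⌊$193,044 × 125%/7⌋ = $34,472; SL = ⌊$154,644/5⌋ = $30,928 → take DB $34,472. Book value $158,572.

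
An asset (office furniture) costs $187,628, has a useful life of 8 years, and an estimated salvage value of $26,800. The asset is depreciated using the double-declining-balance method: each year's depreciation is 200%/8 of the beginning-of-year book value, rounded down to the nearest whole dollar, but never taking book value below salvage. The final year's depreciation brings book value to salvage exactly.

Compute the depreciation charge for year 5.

Depreciable base = $187,628 − $26,800 = $160,828.
Year 1: ⌊$187,628 × 200%/8⌋ = $46,907. Book value $140,721.
Year 2: ⌊$140,721 × 200%/8⌋ = $35,180. Book value $105,541.
Year 3: ⌊$105,541 × 200%/8⌋ = $26,385. Book value $79,156.
Year 4: ⌊$79,156 × 200%/8⌋ = $19,789. Book value $59,367.
Year 5: ⌊$59,367 × 200%/8⌋ = $14,841. Book value $44,526.

$14,841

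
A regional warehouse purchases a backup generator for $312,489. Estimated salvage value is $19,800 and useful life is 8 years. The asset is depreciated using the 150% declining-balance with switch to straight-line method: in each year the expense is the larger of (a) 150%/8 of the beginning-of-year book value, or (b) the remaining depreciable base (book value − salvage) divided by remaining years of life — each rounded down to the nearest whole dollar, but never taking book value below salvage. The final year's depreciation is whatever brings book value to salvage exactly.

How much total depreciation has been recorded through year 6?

Depreciable base = $312,489 − $19,800 = $292,689.
Year 1: DB = ⌊$312,489 × 150%/8⌋ = $58,591; SL = ⌊$292,689/8⌋ = $36,586 → take DB $58,591. Book value $253,898.
Year 2: DB = ⌊$253,898 × 150%/8⌋ = $47,605; SL = ⌊$234,098/7⌋ = $33,442 → take DB $47,605. Book value $206,293.
Year 3: DB = ⌊$206,293 × 150%/8⌋ = $38,679; SL = ⌊$186,493/6⌋ = $31,082 → take DB $38,679. Book value $167,614.
Year 4: DB = ⌊$167,614 × 150%/8⌋ = $31,427; SL = ⌊$147,814/5⌋ = $29,562 → take DB $31,427. Book value $136,187.
Year 5: DB = ⌊$136,187 × 150%/8⌋ = $25,535; SL = ⌊$116,387/4⌋ = $29,096 → take SL $29,096. Book value $107,091.
Year 6: DB = ⌊$107,091 × 150%/8⌋ = $20,079; SL = ⌊$87,291/3⌋ = $29,097 → take SL $29,097. Book value $77,994.
Accumulated through year 6 = $312,489 − $77,994 = $234,495.

$234,495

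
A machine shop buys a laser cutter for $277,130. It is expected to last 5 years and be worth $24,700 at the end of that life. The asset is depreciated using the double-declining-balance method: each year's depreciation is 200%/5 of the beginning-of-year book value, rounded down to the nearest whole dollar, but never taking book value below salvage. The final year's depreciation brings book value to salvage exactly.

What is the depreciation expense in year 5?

$11,217

Depreciable base = $277,130 − $24,700 = $252,430.
Year 1: ⌊$277,130 × 200%/5⌋ = $110,852. Book value $166,278.
Year 2: ⌊$166,278 × 200%/5⌋ = $66,511. Book value $99,767.
Year 3: ⌊$99,767 × 200%/5⌋ = $39,906. Book value $59,861.
Year 4: ⌊$59,861 × 200%/5⌋ = $23,944. Book value $35,917.
Year 5 (final): $35,917 − $24,700 = $11,217. Book value $24,700.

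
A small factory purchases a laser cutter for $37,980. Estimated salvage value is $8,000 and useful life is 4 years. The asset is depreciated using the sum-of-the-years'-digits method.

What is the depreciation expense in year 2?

$8,994

Depreciable base = $37,980 − $8,000 = $29,980.
Sum of the years' digits = 4+3+2+1 = 10.
Year 1: $29,980 × 4/10 = $11,992. Book value $25,988.
Year 2: $29,980 × 3/10 = $8,994. Book value $16,994.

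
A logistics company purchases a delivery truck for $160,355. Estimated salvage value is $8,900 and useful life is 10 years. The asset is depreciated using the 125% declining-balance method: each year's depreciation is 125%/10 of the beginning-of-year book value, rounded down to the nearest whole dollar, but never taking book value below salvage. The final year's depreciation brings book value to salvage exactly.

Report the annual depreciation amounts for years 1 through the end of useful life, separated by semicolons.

$20,044; $17,538; $15,346; $13,428; $11,749; $10,281; $8,996; $7,871; $6,887; $39,315

Depreciable base = $160,355 − $8,900 = $151,455.
Year 1: ⌊$160,355 × 125%/10⌋ = $20,044. Book value $140,311.
Year 2: ⌊$140,311 × 125%/10⌋ = $17,538. Book value $122,773.
Year 3: ⌊$122,773 × 125%/10⌋ = $15,346. Book value $107,427.
Year 4: ⌊$107,427 × 125%/10⌋ = $13,428. Book value $93,999.
Year 5: ⌊$93,999 × 125%/10⌋ = $11,749. Book value $82,250.
Year 6: ⌊$82,250 × 125%/10⌋ = $10,281. Book value $71,969.
Year 7: ⌊$71,969 × 125%/10⌋ = $8,996. Book value $62,973.
Year 8: ⌊$62,973 × 125%/10⌋ = $7,871. Book value $55,102.
Year 9: ⌊$55,102 × 125%/10⌋ = $6,887. Book value $48,215.
Year 10 (final): $48,215 − $8,900 = $39,315. Book value $8,900.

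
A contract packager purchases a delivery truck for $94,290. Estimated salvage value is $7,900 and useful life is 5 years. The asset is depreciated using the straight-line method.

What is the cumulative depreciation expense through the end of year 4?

Depreciable base = $94,290 − $7,900 = $86,390.
Annual expense = $86,390 / 5 = $17,278.
End of year 1: book value $77,012.
End of year 2: book value $59,734.
End of year 3: book value $42,456.
End of year 4: book value $25,178.
Accumulated through year 4 = $94,290 − $25,178 = $69,112.

$69,112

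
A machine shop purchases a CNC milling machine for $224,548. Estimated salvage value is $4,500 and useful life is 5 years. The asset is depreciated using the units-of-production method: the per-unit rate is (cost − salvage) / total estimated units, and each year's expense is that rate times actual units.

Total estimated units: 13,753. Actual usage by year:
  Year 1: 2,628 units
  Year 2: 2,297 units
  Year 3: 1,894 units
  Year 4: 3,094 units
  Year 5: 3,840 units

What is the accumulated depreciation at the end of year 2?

$78,800

Depreciable base = $224,548 − $4,500 = $220,048.
Rate = $220,048 / 13,753 units = $16 per unit.
Year 1: 2,628 × $16 = $42,048. Book value $182,500.
Year 2: 2,297 × $16 = $36,752. Book value $145,748.
Accumulated through year 2 = $224,548 − $145,748 = $78,800.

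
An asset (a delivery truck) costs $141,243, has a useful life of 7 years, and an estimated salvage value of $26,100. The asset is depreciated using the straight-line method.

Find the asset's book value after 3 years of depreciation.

Depreciable base = $141,243 − $26,100 = $115,143.
Annual expense = $115,143 / 7 = $16,449.
End of year 1: book value $124,794.
End of year 2: book value $108,345.
End of year 3: book value $91,896.

$91,896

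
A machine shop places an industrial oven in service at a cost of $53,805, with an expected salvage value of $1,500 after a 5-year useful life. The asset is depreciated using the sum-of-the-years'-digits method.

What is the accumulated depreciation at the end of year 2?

$31,383

Depreciable base = $53,805 − $1,500 = $52,305.
Sum of the years' digits = 5+4+3+2+1 = 15.
Year 1: $52,305 × 5/15 = $17,435. Book value $36,370.
Year 2: $52,305 × 4/15 = $13,948. Book value $22,422.
Accumulated through year 2 = $53,805 − $22,422 = $31,383.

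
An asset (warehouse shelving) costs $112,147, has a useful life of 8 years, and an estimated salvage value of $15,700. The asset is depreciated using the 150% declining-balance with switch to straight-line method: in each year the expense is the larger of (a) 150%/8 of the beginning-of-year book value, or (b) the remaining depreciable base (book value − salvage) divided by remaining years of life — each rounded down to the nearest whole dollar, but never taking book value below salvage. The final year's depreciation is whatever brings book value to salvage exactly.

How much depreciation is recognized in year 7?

Depreciable base = $112,147 − $15,700 = $96,447.
Year 1: DB = ⌊$112,147 × 150%/8⌋ = $21,027; SL = ⌊$96,447/8⌋ = $12,055 → take DB $21,027. Book value $91,120.
Year 2: DB = ⌊$91,120 × 150%/8⌋ = $17,085; SL = ⌊$75,420/7⌋ = $10,774 → take DB $17,085. Book value $74,035.
Year 3: DB = ⌊$74,035 × 150%/8⌋ = $13,881; SL = ⌊$58,335/6⌋ = $9,722 → take DB $13,881. Book value $60,154.
Year 4: DB = ⌊$60,154 × 150%/8⌋ = $11,278; SL = ⌊$44,454/5⌋ = $8,890 → take DB $11,278. Book value $48,876.
Year 5: DB = ⌊$48,876 × 150%/8⌋ = $9,164; SL = ⌊$33,176/4⌋ = $8,294 → take DB $9,164. Book value $39,712.
Year 6: DB = ⌊$39,712 × 150%/8⌋ = $7,446; SL = ⌊$24,012/3⌋ = $8,004 → take SL $8,004. Book value $31,708.
Year 7: DB = ⌊$31,708 × 150%/8⌋ = $5,945; SL = ⌊$16,008/2⌋ = $8,004 → take SL $8,004. Book value $23,704.

$8,004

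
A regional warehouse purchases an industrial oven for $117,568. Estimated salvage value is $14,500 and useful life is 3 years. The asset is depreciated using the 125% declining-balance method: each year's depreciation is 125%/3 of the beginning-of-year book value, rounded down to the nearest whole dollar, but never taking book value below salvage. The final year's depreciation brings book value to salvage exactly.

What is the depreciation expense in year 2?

Depreciable base = $117,568 − $14,500 = $103,068.
Year 1: ⌊$117,568 × 125%/3⌋ = $48,986. Book value $68,582.
Year 2: ⌊$68,582 × 125%/3⌋ = $28,575. Book value $40,007.

$28,575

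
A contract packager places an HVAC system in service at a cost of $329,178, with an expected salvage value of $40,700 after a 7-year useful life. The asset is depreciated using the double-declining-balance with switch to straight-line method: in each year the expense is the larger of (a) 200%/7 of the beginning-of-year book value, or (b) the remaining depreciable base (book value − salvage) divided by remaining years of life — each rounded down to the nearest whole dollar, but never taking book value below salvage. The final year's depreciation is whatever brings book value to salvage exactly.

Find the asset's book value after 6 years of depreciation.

$43,720

Depreciable base = $329,178 − $40,700 = $288,478.
Year 1: DB = ⌊$329,178 × 200%/7⌋ = $94,050; SL = ⌊$288,478/7⌋ = $41,211 → take DB $94,050. Book value $235,128.
Year 2: DB = ⌊$235,128 × 200%/7⌋ = $67,179; SL = ⌊$194,428/6⌋ = $32,404 → take DB $67,179. Book value $167,949.
Year 3: DB = ⌊$167,949 × 200%/7⌋ = $47,985; SL = ⌊$127,249/5⌋ = $25,449 → take DB $47,985. Book value $119,964.
Year 4: DB = ⌊$119,964 × 200%/7⌋ = $34,275; SL = ⌊$79,264/4⌋ = $19,816 → take DB $34,275. Book value $85,689.
Year 5: DB = ⌊$85,689 × 200%/7⌋ = $24,482; SL = ⌊$44,989/3⌋ = $14,996 → take DB $24,482. Book value $61,207.
Year 6: DB = ⌊$61,207 × 200%/7⌋ = $17,487; SL = ⌊$20,507/2⌋ = $10,253 → take DB $17,487. Book value $43,720.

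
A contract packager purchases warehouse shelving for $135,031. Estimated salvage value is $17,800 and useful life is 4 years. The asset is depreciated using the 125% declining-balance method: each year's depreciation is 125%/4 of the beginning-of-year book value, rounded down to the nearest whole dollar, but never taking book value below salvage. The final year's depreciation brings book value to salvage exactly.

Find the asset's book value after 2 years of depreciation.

Depreciable base = $135,031 − $17,800 = $117,231.
Year 1: ⌊$135,031 × 125%/4⌋ = $42,197. Book value $92,834.
Year 2: ⌊$92,834 × 125%/4⌋ = $29,010. Book value $63,824.

$63,824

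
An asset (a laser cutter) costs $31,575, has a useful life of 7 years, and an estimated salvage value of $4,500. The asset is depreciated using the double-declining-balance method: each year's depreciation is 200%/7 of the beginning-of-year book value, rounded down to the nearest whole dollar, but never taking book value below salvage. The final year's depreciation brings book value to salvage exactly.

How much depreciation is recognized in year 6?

Depreciable base = $31,575 − $4,500 = $27,075.
Year 1: ⌊$31,575 × 200%/7⌋ = $9,021. Book value $22,554.
Year 2: ⌊$22,554 × 200%/7⌋ = $6,444. Book value $16,110.
Year 3: ⌊$16,110 × 200%/7⌋ = $4,602. Book value $11,508.
Year 4: ⌊$11,508 × 200%/7⌋ = $3,288. Book value $8,220.
Year 5: ⌊$8,220 × 200%/7⌋ = $2,348. Book value $5,872.
Year 6: ⌊$5,872 × 200%/7⌋ = $1,677, capped at $1,372. Book value $4,500.

$1,372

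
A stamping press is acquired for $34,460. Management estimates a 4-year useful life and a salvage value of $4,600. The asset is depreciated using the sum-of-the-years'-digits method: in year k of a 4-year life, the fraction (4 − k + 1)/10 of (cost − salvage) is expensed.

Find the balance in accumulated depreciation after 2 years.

Depreciable base = $34,460 − $4,600 = $29,860.
Sum of the years' digits = 4+3+2+1 = 10.
Year 1: $29,860 × 4/10 = $11,944. Book value $22,516.
Year 2: $29,860 × 3/10 = $8,958. Book value $13,558.
Accumulated through year 2 = $34,460 − $13,558 = $20,902.

$20,902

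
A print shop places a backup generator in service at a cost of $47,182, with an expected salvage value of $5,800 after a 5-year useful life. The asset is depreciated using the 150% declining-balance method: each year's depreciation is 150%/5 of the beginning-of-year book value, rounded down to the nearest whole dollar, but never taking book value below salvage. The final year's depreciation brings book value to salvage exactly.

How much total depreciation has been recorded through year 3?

Depreciable base = $47,182 − $5,800 = $41,382.
Year 1: ⌊$47,182 × 150%/5⌋ = $14,154. Book value $33,028.
Year 2: ⌊$33,028 × 150%/5⌋ = $9,908. Book value $23,120.
Year 3: ⌊$23,120 × 150%/5⌋ = $6,936. Book value $16,184.
Accumulated through year 3 = $47,182 − $16,184 = $30,998.

$30,998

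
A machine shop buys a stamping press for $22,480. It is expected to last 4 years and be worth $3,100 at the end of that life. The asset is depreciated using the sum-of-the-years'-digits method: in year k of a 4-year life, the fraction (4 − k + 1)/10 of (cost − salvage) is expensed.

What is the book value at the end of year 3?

Depreciable base = $22,480 − $3,100 = $19,380.
Sum of the years' digits = 4+3+2+1 = 10.
Year 1: $19,380 × 4/10 = $7,752. Book value $14,728.
Year 2: $19,380 × 3/10 = $5,814. Book value $8,914.
Year 3: $19,380 × 2/10 = $3,876. Book value $5,038.

$5,038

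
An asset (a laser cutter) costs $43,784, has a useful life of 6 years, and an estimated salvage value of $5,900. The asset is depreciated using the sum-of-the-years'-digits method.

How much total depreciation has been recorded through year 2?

Depreciable base = $43,784 − $5,900 = $37,884.
Sum of the years' digits = 6+5+4+3+2+1 = 21.
Year 1: $37,884 × 6/21 = $10,824. Book value $32,960.
Year 2: $37,884 × 5/21 = $9,020. Book value $23,940.
Accumulated through year 2 = $43,784 − $23,940 = $19,844.

$19,844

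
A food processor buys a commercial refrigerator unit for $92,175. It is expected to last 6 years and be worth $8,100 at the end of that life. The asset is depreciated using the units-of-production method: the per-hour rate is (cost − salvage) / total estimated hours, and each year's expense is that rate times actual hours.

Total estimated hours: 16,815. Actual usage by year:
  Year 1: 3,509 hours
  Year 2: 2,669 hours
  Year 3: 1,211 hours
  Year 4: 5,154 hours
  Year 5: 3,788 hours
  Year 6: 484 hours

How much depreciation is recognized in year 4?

$25,770

Depreciable base = $92,175 − $8,100 = $84,075.
Rate = $84,075 / 16,815 hours = $5 per hour.
Year 1: 3,509 × $5 = $17,545. Book value $74,630.
Year 2: 2,669 × $5 = $13,345. Book value $61,285.
Year 3: 1,211 × $5 = $6,055. Book value $55,230.
Year 4: 5,154 × $5 = $25,770. Book value $29,460.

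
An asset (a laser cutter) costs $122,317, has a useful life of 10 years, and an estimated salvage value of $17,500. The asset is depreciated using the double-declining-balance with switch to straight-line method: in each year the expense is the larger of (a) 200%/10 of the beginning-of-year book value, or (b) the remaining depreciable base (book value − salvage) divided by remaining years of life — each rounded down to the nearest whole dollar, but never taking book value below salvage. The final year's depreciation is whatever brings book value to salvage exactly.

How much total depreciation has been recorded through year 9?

$104,817

Depreciable base = $122,317 − $17,500 = $104,817.
Year 1: DB = ⌊$122,317 × 200%/10⌋ = $24,463; SL = ⌊$104,817/10⌋ = $10,481 → take DB $24,463. Book value $97,854.
Year 2: DB = ⌊$97,854 × 200%/10⌋ = $19,570; SL = ⌊$80,354/9⌋ = $8,928 → take DB $19,570. Book value $78,284.
Year 3: DB = ⌊$78,284 × 200%/10⌋ = $15,656; SL = ⌊$60,784/8⌋ = $7,598 → take DB $15,656. Book value $62,628.
Year 4: DB = ⌊$62,628 × 200%/10⌋ = $12,525; SL = ⌊$45,128/7⌋ = $6,446 → take DB $12,525. Book value $50,103.
Year 5: DB = ⌊$50,103 × 200%/10⌋ = $10,020; SL = ⌊$32,603/6⌋ = $5,433 → take DB $10,020. Book value $40,083.
Year 6: DB = ⌊$40,083 × 200%/10⌋ = $8,016; SL = ⌊$22,583/5⌋ = $4,516 → take DB $8,016. Book value $32,067.
Year 7: DB = ⌊$32,067 × 200%/10⌋ = $6,413; SL = ⌊$14,567/4⌋ = $3,641 → take DB $6,413. Book value $25,654.
Year 8: DB = ⌊$25,654 × 200%/10⌋ = $5,130; SL = ⌊$8,154/3⌋ = $2,718 → take DB $5,130. Book value $20,524.
Year 9: DB = ⌊$20,524 × 200%/10⌋ = $4,104; SL = ⌊$3,024/2⌋ = $1,512 → take DB $4,104, capped at $3,024. Book value $17,500.
Accumulated through year 9 = $122,317 − $17,500 = $104,817.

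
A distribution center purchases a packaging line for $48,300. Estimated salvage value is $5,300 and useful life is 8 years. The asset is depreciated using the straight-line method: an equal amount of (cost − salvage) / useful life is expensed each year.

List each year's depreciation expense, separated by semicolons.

$5,375; $5,375; $5,375; $5,375; $5,375; $5,375; $5,375; $5,375

Depreciable base = $48,300 − $5,300 = $43,000.
Annual expense = $43,000 / 8 = $5,375.
End of year 1: book value $42,925.
End of year 2: book value $37,550.
End of year 3: book value $32,175.
End of year 4: book value $26,800.
End of year 5: book value $21,425.
End of year 6: book value $16,050.
End of year 7: book value $10,675.
End of year 8: book value $5,300.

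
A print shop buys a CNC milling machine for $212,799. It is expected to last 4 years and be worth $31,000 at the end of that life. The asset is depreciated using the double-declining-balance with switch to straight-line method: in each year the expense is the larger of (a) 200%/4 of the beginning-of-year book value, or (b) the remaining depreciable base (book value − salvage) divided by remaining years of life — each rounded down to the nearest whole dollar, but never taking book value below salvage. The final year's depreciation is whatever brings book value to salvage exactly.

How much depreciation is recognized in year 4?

$0

Depreciable base = $212,799 − $31,000 = $181,799.
Year 1: DB = ⌊$212,799 × 200%/4⌋ = $106,399; SL = ⌊$181,799/4⌋ = $45,449 → take DB $106,399. Book value $106,400.
Year 2: DB = ⌊$106,400 × 200%/4⌋ = $53,200; SL = ⌊$75,400/3⌋ = $25,133 → take DB $53,200. Book value $53,200.
Year 3: DB = ⌊$53,200 × 200%/4⌋ = $26,600; SL = ⌊$22,200/2⌋ = $11,100 → take DB $26,600, capped at $22,200. Book value $31,000.
Year 4 (final): $31,000 − $31,000 = $0. Book value $31,000.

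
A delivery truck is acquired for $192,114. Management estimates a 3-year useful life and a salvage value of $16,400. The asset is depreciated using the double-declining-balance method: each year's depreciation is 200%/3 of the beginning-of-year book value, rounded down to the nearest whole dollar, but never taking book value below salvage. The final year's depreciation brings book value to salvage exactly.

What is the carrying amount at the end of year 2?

Depreciable base = $192,114 − $16,400 = $175,714.
Year 1: ⌊$192,114 × 200%/3⌋ = $128,076. Book value $64,038.
Year 2: ⌊$64,038 × 200%/3⌋ = $42,692. Book value $21,346.

$21,346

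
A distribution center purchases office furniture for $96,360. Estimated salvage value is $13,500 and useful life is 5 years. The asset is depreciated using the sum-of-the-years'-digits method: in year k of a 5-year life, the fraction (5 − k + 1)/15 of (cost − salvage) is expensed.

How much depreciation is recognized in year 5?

$5,524

Depreciable base = $96,360 − $13,500 = $82,860.
Sum of the years' digits = 5+4+3+2+1 = 15.
Year 1: $82,860 × 5/15 = $27,620. Book value $68,740.
Year 2: $82,860 × 4/15 = $22,096. Book value $46,644.
Year 3: $82,860 × 3/15 = $16,572. Book value $30,072.
Year 4: $82,860 × 2/15 = $11,048. Book value $19,024.
Year 5: $82,860 × 1/15 = $5,524. Book value $13,500.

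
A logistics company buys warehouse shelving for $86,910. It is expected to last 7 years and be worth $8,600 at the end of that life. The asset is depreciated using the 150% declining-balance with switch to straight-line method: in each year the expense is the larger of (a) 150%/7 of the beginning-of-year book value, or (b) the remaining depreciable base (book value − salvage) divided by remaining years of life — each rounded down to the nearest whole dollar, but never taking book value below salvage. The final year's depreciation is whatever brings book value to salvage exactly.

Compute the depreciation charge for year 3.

$11,497

Depreciable base = $86,910 − $8,600 = $78,310.
Year 1: DB = ⌊$86,910 × 150%/7⌋ = $18,623; SL = ⌊$78,310/7⌋ = $11,187 → take DB $18,623. Book value $68,287.
Year 2: DB = ⌊$68,287 × 150%/7⌋ = $14,632; SL = ⌊$59,687/6⌋ = $9,947 → take DB $14,632. Book value $53,655.
Year 3: DB = ⌊$53,655 × 150%/7⌋ = $11,497; SL = ⌊$45,055/5⌋ = $9,011 → take DB $11,497. Book value $42,158.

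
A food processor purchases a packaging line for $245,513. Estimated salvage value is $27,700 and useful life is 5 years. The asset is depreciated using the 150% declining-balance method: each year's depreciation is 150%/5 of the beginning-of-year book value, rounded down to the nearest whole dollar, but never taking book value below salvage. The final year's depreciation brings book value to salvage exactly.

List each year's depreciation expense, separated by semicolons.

Depreciable base = $245,513 − $27,700 = $217,813.
Year 1: ⌊$245,513 × 150%/5⌋ = $73,653. Book value $171,860.
Year 2: ⌊$171,860 × 150%/5⌋ = $51,558. Book value $120,302.
Year 3: ⌊$120,302 × 150%/5⌋ = $36,090. Book value $84,212.
Year 4: ⌊$84,212 × 150%/5⌋ = $25,263. Book value $58,949.
Year 5 (final): $58,949 − $27,700 = $31,249. Book value $27,700.

$73,653; $51,558; $36,090; $25,263; $31,249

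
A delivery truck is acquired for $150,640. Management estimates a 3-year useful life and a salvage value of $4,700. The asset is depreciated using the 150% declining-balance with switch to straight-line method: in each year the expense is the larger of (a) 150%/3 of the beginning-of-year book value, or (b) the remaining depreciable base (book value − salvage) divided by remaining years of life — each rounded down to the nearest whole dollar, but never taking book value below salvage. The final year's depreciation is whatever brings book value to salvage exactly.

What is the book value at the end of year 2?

Depreciable base = $150,640 − $4,700 = $145,940.
Year 1: DB = ⌊$150,640 × 150%/3⌋ = $75,320; SL = ⌊$145,940/3⌋ = $48,646 → take DB $75,320. Book value $75,320.
Year 2: DB = ⌊$75,320 × 150%/3⌋ = $37,660; SL = ⌊$70,620/2⌋ = $35,310 → take DB $37,660. Book value $37,660.

$37,660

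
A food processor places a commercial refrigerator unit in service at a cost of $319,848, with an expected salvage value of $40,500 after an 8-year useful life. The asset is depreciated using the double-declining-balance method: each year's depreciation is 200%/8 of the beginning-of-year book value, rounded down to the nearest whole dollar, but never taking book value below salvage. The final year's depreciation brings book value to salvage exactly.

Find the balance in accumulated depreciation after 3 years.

Depreciable base = $319,848 − $40,500 = $279,348.
Year 1: ⌊$319,848 × 200%/8⌋ = $79,962. Book value $239,886.
Year 2: ⌊$239,886 × 200%/8⌋ = $59,971. Book value $179,915.
Year 3: ⌊$179,915 × 200%/8⌋ = $44,978. Book value $134,937.
Accumulated through year 3 = $319,848 − $134,937 = $184,911.

$184,911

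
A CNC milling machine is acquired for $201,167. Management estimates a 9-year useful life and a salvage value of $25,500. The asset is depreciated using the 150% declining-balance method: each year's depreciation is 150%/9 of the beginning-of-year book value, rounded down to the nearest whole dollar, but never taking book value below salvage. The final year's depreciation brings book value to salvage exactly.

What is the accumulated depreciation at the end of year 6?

$133,795

Depreciable base = $201,167 − $25,500 = $175,667.
Year 1: ⌊$201,167 × 150%/9⌋ = $33,527. Book value $167,640.
Year 2: ⌊$167,640 × 150%/9⌋ = $27,940. Book value $139,700.
Year 3: ⌊$139,700 × 150%/9⌋ = $23,283. Book value $116,417.
Year 4: ⌊$116,417 × 150%/9⌋ = $19,402. Book value $97,015.
Year 5: ⌊$97,015 × 150%/9⌋ = $16,169. Book value $80,846.
Year 6: ⌊$80,846 × 150%/9⌋ = $13,474. Book value $67,372.
Accumulated through year 6 = $201,167 − $67,372 = $133,795.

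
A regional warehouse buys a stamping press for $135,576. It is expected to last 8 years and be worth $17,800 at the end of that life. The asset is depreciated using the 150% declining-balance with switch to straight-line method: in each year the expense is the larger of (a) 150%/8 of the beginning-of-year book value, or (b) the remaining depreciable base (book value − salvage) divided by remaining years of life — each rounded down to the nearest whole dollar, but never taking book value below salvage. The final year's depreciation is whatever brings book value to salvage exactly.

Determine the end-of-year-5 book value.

$48,008

Depreciable base = $135,576 − $17,800 = $117,776.
Year 1: DB = ⌊$135,576 × 150%/8⌋ = $25,420; SL = ⌊$117,776/8⌋ = $14,722 → take DB $25,420. Book value $110,156.
Year 2: DB = ⌊$110,156 × 150%/8⌋ = $20,654; SL = ⌊$92,356/7⌋ = $13,193 → take DB $20,654. Book value $89,502.
Year 3: DB = ⌊$89,502 × 150%/8⌋ = $16,781; SL = ⌊$71,702/6⌋ = $11,950 → take DB $16,781. Book value $72,721.
Year 4: DB = ⌊$72,721 × 150%/8⌋ = $13,635; SL = ⌊$54,921/5⌋ = $10,984 → take DB $13,635. Book value $59,086.
Year 5: DB = ⌊$59,086 × 150%/8⌋ = $11,078; SL = ⌊$41,286/4⌋ = $10,321 → take DB $11,078. Book value $48,008.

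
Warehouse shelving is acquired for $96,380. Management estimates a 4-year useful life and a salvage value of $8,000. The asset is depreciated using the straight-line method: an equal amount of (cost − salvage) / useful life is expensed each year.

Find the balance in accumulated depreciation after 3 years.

Depreciable base = $96,380 − $8,000 = $88,380.
Annual expense = $88,380 / 4 = $22,095.
End of year 1: book value $74,285.
End of year 2: book value $52,190.
End of year 3: book value $30,095.
Accumulated through year 3 = $96,380 − $30,095 = $66,285.

$66,285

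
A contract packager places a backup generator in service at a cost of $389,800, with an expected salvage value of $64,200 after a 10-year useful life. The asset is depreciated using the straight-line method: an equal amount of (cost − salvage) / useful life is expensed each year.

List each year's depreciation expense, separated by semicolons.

Depreciable base = $389,800 − $64,200 = $325,600.
Annual expense = $325,600 / 10 = $32,560.
End of year 1: book value $357,240.
End of year 2: book value $324,680.
End of year 3: book value $292,120.
End of year 4: book value $259,560.
End of year 5: book value $227,000.
End of year 6: book value $194,440.
End of year 7: book value $161,880.
End of year 8: book value $129,320.
End of year 9: book value $96,760.
End of year 10: book value $64,200.

$32,560; $32,560; $32,560; $32,560; $32,560; $32,560; $32,560; $32,560; $32,560; $32,560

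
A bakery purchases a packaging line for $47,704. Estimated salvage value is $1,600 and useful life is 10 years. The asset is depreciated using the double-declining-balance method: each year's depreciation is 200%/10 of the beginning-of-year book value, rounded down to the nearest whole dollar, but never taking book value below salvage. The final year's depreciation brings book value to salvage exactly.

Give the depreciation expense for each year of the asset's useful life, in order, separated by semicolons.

$9,540; $7,632; $6,106; $4,885; $3,908; $3,126; $2,501; $2,001; $1,601; $4,804

Depreciable base = $47,704 − $1,600 = $46,104.
Year 1: ⌊$47,704 × 200%/10⌋ = $9,540. Book value $38,164.
Year 2: ⌊$38,164 × 200%/10⌋ = $7,632. Book value $30,532.
Year 3: ⌊$30,532 × 200%/10⌋ = $6,106. Book value $24,426.
Year 4: ⌊$24,426 × 200%/10⌋ = $4,885. Book value $19,541.
Year 5: ⌊$19,541 × 200%/10⌋ = $3,908. Book value $15,633.
Year 6: ⌊$15,633 × 200%/10⌋ = $3,126. Book value $12,507.
Year 7: ⌊$12,507 × 200%/10⌋ = $2,501. Book value $10,006.
Year 8: ⌊$10,006 × 200%/10⌋ = $2,001. Book value $8,005.
Year 9: ⌊$8,005 × 200%/10⌋ = $1,601. Book value $6,404.
Year 10 (final): $6,404 − $1,600 = $4,804. Book value $1,600.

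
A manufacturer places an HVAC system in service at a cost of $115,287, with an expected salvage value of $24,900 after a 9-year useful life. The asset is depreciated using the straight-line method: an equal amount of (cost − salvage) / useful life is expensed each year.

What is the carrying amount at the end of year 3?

Depreciable base = $115,287 − $24,900 = $90,387.
Annual expense = $90,387 / 9 = $10,043.
End of year 1: book value $105,244.
End of year 2: book value $95,201.
End of year 3: book value $85,158.

$85,158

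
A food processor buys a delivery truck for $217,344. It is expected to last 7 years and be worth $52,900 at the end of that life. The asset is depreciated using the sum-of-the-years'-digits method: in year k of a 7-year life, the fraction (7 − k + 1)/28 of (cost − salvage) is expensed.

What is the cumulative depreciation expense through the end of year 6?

$158,571

Depreciable base = $217,344 − $52,900 = $164,444.
Sum of the years' digits = 7+6+5+4+3+2+1 = 28.
Year 1: $164,444 × 7/28 = $41,111. Book value $176,233.
Year 2: $164,444 × 6/28 = $35,238. Book value $140,995.
Year 3: $164,444 × 5/28 = $29,365. Book value $111,630.
Year 4: $164,444 × 4/28 = $23,492. Book value $88,138.
Year 5: $164,444 × 3/28 = $17,619. Book value $70,519.
Year 6: $164,444 × 2/28 = $11,746. Book value $58,773.
Accumulated through year 6 = $217,344 − $58,773 = $158,571.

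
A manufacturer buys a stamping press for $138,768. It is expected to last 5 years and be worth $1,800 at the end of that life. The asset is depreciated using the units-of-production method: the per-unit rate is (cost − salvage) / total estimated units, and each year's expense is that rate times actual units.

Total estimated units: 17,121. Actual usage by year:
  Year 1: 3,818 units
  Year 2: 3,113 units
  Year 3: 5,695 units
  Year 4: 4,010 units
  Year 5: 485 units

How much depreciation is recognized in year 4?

Depreciable base = $138,768 − $1,800 = $136,968.
Rate = $136,968 / 17,121 units = $8 per unit.
Year 1: 3,818 × $8 = $30,544. Book value $108,224.
Year 2: 3,113 × $8 = $24,904. Book value $83,320.
Year 3: 5,695 × $8 = $45,560. Book value $37,760.
Year 4: 4,010 × $8 = $32,080. Book value $5,680.

$32,080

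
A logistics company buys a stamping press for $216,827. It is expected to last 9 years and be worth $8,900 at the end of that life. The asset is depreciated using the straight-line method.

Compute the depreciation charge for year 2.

Depreciable base = $216,827 − $8,900 = $207,927.
Annual expense = $207,927 / 9 = $23,103.

$23,103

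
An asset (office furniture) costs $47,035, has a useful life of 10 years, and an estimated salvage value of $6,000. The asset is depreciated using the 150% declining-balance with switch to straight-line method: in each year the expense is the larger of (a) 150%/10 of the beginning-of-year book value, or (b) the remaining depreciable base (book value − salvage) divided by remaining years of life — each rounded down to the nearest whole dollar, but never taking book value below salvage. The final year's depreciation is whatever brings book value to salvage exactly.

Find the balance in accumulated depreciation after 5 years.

Depreciable base = $47,035 − $6,000 = $41,035.
Year 1: DB = ⌊$47,035 × 150%/10⌋ = $7,055; SL = ⌊$41,035/10⌋ = $4,103 → take DB $7,055. Book value $39,980.
Year 2: DB = ⌊$39,980 × 150%/10⌋ = $5,997; SL = ⌊$33,980/9⌋ = $3,775 → take DB $5,997. Book value $33,983.
Year 3: DB = ⌊$33,983 × 150%/10⌋ = $5,097; SL = ⌊$27,983/8⌋ = $3,497 → take DB $5,097. Book value $28,886.
Year 4: DB = ⌊$28,886 × 150%/10⌋ = $4,332; SL = ⌊$22,886/7⌋ = $3,269 → take DB $4,332. Book value $24,554.
Year 5: DB = ⌊$24,554 × 150%/10⌋ = $3,683; SL = ⌊$18,554/6⌋ = $3,092 → take DB $3,683. Book value $20,871.
Accumulated through year 5 = $47,035 − $20,871 = $26,164.

$26,164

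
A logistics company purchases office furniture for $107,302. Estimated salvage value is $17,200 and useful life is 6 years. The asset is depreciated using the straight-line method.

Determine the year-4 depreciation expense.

$15,017

Depreciable base = $107,302 − $17,200 = $90,102.
Annual expense = $90,102 / 6 = $15,017.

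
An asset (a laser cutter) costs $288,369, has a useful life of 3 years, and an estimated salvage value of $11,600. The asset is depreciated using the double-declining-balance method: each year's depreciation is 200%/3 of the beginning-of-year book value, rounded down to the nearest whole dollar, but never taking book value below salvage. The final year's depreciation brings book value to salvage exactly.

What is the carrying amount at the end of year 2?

Depreciable base = $288,369 − $11,600 = $276,769.
Year 1: ⌊$288,369 × 200%/3⌋ = $192,246. Book value $96,123.
Year 2: ⌊$96,123 × 200%/3⌋ = $64,082. Book value $32,041.

$32,041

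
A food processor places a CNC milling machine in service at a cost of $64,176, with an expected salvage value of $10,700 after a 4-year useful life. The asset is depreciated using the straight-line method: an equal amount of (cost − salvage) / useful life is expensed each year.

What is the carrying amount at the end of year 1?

Depreciable base = $64,176 − $10,700 = $53,476.
Annual expense = $53,476 / 4 = $13,369.
End of year 1: book value $50,807.

$50,807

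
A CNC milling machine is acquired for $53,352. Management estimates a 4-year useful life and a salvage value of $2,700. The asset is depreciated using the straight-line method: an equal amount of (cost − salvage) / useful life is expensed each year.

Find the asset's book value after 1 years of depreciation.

$40,689

Depreciable base = $53,352 − $2,700 = $50,652.
Annual expense = $50,652 / 4 = $12,663.
End of year 1: book value $40,689.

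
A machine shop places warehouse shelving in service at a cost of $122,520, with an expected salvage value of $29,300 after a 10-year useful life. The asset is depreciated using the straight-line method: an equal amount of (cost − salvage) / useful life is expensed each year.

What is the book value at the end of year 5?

Depreciable base = $122,520 − $29,300 = $93,220.
Annual expense = $93,220 / 10 = $9,322.
End of year 1: book value $113,198.
End of year 2: book value $103,876.
End of year 3: book value $94,554.
End of year 4: book value $85,232.
End of year 5: book value $75,910.

$75,910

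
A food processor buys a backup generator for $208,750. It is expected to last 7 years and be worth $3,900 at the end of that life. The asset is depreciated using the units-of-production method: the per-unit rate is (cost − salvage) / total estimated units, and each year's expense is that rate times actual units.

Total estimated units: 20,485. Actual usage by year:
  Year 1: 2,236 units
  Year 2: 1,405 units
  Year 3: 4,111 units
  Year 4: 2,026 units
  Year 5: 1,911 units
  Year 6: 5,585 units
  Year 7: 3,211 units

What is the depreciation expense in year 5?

$19,110

Depreciable base = $208,750 − $3,900 = $204,850.
Rate = $204,850 / 20,485 units = $10 per unit.
Year 1: 2,236 × $10 = $22,360. Book value $186,390.
Year 2: 1,405 × $10 = $14,050. Book value $172,340.
Year 3: 4,111 × $10 = $41,110. Book value $131,230.
Year 4: 2,026 × $10 = $20,260. Book value $110,970.
Year 5: 1,911 × $10 = $19,110. Book value $91,860.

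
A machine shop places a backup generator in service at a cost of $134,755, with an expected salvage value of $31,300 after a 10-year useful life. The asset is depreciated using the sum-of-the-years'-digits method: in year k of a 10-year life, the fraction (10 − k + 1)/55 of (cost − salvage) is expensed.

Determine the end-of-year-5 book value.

$59,515

Depreciable base = $134,755 − $31,300 = $103,455.
Sum of the years' digits = 10+9+8+7+6+5+4+3+2+1 = 55.
Year 1: $103,455 × 10/55 = $18,810. Book value $115,945.
Year 2: $103,455 × 9/55 = $16,929. Book value $99,016.
Year 3: $103,455 × 8/55 = $15,048. Book value $83,968.
Year 4: $103,455 × 7/55 = $13,167. Book value $70,801.
Year 5: $103,455 × 6/55 = $11,286. Book value $59,515.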